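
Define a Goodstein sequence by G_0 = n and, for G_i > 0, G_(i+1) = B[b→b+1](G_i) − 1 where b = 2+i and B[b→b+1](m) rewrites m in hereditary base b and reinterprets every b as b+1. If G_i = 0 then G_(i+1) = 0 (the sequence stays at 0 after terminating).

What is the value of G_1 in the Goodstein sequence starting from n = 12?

107

12 —HB2→ 2^(2 + 1) + 2^2 —bump→ 3^(3 + 1) + 3^3 = 108 —(−1)→ 107
107 —HB3→ 3^(3 + 1) + 2·3^2 + 2·3 + 2 —bump→ 4^(4 + 1) + 2·4^2 + 2·4 + 2 = 1066 —(−1)→ 1065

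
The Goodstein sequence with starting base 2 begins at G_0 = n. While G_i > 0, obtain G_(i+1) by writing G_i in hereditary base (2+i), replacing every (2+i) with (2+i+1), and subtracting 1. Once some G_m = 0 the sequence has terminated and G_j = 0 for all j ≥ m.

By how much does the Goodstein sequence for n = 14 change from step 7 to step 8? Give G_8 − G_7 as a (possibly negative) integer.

[0] 14 ≡ 2^(2 + 1) + 2^2 + 2 (base 2). Lift 3: 111. −1: 110.
[1] 110 ≡ 3^(3 + 1) + 3^3 + 2 (base 3). Lift 4: 1282. −1: 1281.
[2] 1281 ≡ 4^(4 + 1) + 4^4 + 1 (base 4). Lift 5: 18751. −1: 18750.
[3] 18750 ≡ 5^(5 + 1) + 5^5 (base 5). Lift 6: 326592. −1: 326591.
[4] 326591 ≡ 6^(6 + 1) + 5·6^5 + 5·6^4 + 5·6^3 + 5·6^2 + 5·6 + 5 (base 6). Lift 7: 5862841. −1: 5862840.
[5] 5862840 ≡ 7^(7 + 1) + 5·7^5 + 5·7^4 + 5·7^3 + 5·7^2 + 5·7 + 4 (base 7). Lift 8: 134404972. −1: 134404971.
[6] 134404971 ≡ 8^(8 + 1) + 5·8^5 + 5·8^4 + 5·8^3 + 5·8^2 + 5·8 + 3 (base 8). Lift 9: 3487116549. −1: 3487116548.
[7] 3487116548 ≡ 9^(9 + 1) + 5·9^5 + 5·9^4 + 5·9^3 + 5·9^2 + 5·9 + 2 (base 9). Lift 10: 100000555552. −1: 100000555551.

96513439003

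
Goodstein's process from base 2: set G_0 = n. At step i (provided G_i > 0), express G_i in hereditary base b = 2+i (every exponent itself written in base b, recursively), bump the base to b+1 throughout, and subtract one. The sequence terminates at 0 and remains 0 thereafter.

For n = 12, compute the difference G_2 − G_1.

(0) 12|_2 = 2^(2 + 1) + 2^2 ↦ 3^(3 + 1) + 3^3|_3 = 108 ⇒ 107
(1) 107|_3 = 3^(3 + 1) + 2·3^2 + 2·3 + 2 ↦ 4^(4 + 1) + 2·4^2 + 2·4 + 2|_4 = 1066 ⇒ 1065

958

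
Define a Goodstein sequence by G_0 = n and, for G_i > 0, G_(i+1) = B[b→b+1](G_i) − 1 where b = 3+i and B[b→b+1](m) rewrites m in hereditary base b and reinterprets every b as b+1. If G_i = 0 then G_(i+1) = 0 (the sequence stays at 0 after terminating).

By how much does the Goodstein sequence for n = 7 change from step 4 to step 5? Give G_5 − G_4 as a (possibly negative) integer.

0

G_0=7  [base 3] 2·3 + 1  →[3↦4]→  2·4 + 1 = 9  −1 ⇒ G_1=8
G_1=8  [base 4] 2·4  →[4↦5]→  2·5 = 10  −1 ⇒ G_2=9
G_2=9  [base 5] 5 + 4  →[5↦6]→  6 + 4 = 10  −1 ⇒ G_3=9
G_3=9  [base 6] 6 + 3  →[6↦7]→  7 + 3 = 10  −1 ⇒ G_4=9
G_4=9  [base 7] 7 + 2  →[7↦8]→  8 + 2 = 10  −1 ⇒ G_5=9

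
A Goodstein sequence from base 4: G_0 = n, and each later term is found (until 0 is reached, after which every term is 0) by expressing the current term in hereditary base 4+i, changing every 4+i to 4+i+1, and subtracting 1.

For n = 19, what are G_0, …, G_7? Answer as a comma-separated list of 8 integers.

G_0=19  [base 4] 4^2 + 3  →[4↦5]→  5^2 + 3 = 28  −1 ⇒ G_1=27
G_1=27  [base 5] 5^2 + 2  →[5↦6]→  6^2 + 2 = 38  −1 ⇒ G_2=37
G_2=37  [base 6] 6^2 + 1  →[6↦7]→  7^2 + 1 = 50  −1 ⇒ G_3=49
G_3=49  [base 7] 7^2  →[7↦8]→  8^2 = 64  −1 ⇒ G_4=63
G_4=63  [base 8] 7·8 + 7  →[8↦9]→  7·9 + 7 = 70  −1 ⇒ G_5=69
G_5=69  [base 9] 7·9 + 6  →[9↦10]→  7·10 + 6 = 76  −1 ⇒ G_6=75
G_6=75  [base 10] 7·10 + 5  →[10↦11]→  7·11 + 5 = 82  −1 ⇒ G_7=81

19, 27, 37, 49, 63, 69, 75, 81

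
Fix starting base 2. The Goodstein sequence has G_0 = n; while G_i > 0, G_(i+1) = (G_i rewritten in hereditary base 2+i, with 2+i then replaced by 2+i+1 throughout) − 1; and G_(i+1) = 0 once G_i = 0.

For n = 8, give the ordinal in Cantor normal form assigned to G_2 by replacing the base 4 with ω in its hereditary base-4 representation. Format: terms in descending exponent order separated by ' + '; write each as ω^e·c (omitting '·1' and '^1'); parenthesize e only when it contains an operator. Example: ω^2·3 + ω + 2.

ω^ω·2 + ω^2·2 + ω·2 + 1

step 0: 8 = 2^(2 + 1); sub 3 for 2: 3^(3 + 1); = 81; G_1 = 81−1 = 80
step 1: 80 = 2·3^3 + 2·3^2 + 2·3 + 2; sub 4 for 3: 2·4^4 + 2·4^2 + 2·4 + 2; = 554; G_2 = 554−1 = 553
step 2: 553 = 2·4^4 + 2·4^2 + 2·4 + 1; sub 5 for 4: 2·5^5 + 2·5^2 + 2·5 + 1; = 6311; G_3 = 6311−1 = 6310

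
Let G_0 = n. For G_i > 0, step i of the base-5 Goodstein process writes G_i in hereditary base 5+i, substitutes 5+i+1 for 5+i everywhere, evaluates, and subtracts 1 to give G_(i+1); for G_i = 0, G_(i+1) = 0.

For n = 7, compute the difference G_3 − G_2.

step 0: 7 = 5 + 2; sub 6 for 5: 6 + 2; = 8; G_1 = 8−1 = 7
step 1: 7 = 6 + 1; sub 7 for 6: 7 + 1; = 8; G_2 = 8−1 = 7
step 2: 7 = 7; sub 8 for 7: 8; = 8; G_3 = 8−1 = 7

0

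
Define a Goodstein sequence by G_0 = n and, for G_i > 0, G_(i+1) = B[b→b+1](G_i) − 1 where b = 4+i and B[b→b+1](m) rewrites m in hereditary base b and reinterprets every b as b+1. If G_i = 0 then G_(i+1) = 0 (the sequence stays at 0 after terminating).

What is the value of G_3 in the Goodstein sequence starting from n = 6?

6

G_0=6  [base 4] 4 + 2  →[4↦5]→  5 + 2 = 7  −1 ⇒ G_1=6
G_1=6  [base 5] 5 + 1  →[5↦6]→  6 + 1 = 7  −1 ⇒ G_2=6
G_2=6  [base 6] 6  →[6↦7]→  7 = 7  −1 ⇒ G_3=6
G_3=6  [base 7] 6  →[7↦8]→  6 = 6  −1 ⇒ G_4=5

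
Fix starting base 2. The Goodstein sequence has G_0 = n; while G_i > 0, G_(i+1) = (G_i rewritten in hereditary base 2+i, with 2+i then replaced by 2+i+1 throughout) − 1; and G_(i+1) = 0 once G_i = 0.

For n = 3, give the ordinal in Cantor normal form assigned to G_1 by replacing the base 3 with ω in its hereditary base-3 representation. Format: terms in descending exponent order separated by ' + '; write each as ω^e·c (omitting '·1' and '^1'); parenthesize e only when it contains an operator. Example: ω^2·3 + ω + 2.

(0) 3|_2 = 2 + 1 ↦ 3 + 1|_3 = 4 ⇒ 3
(1) 3|_3 = 3 ↦ 4|_4 = 4 ⇒ 3

ω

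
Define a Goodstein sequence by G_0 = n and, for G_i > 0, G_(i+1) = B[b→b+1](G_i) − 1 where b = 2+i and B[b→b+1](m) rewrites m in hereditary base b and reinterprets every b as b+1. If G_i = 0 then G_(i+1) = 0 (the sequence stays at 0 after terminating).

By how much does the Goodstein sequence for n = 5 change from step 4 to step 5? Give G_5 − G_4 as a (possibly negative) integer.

i=0: 5 = 2^2 + 1 (b=2); 2→3: 3^3 + 1 = 28; 28−1 = 27
i=1: 27 = 3^3 (b=3); 3→4: 4^4 = 256; 256−1 = 255
i=2: 255 = 3·4^3 + 3·4^2 + 3·4 + 3 (b=4); 4→5: 3·5^3 + 3·5^2 + 3·5 + 3 = 468; 468−1 = 467
i=3: 467 = 3·5^3 + 3·5^2 + 3·5 + 2 (b=5); 5→6: 3·6^3 + 3·6^2 + 3·6 + 2 = 776; 776−1 = 775
i=4: 775 = 3·6^3 + 3·6^2 + 3·6 + 1 (b=6); 6→7: 3·7^3 + 3·7^2 + 3·7 + 1 = 1198; 1198−1 = 1197

422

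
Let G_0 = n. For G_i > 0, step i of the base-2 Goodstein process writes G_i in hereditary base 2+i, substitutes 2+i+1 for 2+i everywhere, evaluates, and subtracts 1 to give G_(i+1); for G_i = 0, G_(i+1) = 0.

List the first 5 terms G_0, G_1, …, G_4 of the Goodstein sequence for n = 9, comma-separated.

9, 81, 1023, 9842, 140743

step 0: 9 = 2^(2 + 1) + 1; sub 3 for 2: 3^(3 + 1) + 1; = 82; G_1 = 82−1 = 81
step 1: 81 = 3^(3 + 1); sub 4 for 3: 4^(4 + 1); = 1024; G_2 = 1024−1 = 1023
step 2: 1023 = 3·4^4 + 3·4^3 + 3·4^2 + 3·4 + 3; sub 5 for 4: 3·5^5 + 3·5^3 + 3·5^2 + 3·5 + 3; = 9843; G_3 = 9843−1 = 9842
step 3: 9842 = 3·5^5 + 3·5^3 + 3·5^2 + 3·5 + 2; sub 6 for 5: 3·6^6 + 3·6^3 + 3·6^2 + 3·6 + 2; = 140744; G_4 = 140744−1 = 140743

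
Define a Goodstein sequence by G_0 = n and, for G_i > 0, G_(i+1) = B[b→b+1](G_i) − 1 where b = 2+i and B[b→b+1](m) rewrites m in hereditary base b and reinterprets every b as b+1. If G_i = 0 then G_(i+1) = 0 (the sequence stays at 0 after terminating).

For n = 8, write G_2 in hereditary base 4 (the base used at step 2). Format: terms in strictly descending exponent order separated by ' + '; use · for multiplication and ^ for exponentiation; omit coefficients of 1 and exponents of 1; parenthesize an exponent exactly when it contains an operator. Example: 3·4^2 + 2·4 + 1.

2·4^4 + 2·4^2 + 2·4 + 1

i=0: 8 = 2^(2 + 1) (b=2); 2→3: 3^(3 + 1) = 81; 81−1 = 80
i=1: 80 = 2·3^3 + 2·3^2 + 2·3 + 2 (b=3); 3→4: 2·4^4 + 2·4^2 + 2·4 + 2 = 554; 554−1 = 553
i=2: 553 = 2·4^4 + 2·4^2 + 2·4 + 1 (b=4); 4→5: 2·5^5 + 2·5^2 + 2·5 + 1 = 6311; 6311−1 = 6310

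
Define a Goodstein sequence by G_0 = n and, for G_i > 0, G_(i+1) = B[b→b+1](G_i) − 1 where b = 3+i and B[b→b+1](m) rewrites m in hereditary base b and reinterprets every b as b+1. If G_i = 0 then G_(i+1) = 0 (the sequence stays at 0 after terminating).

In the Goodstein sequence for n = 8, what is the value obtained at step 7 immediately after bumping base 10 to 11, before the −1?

G_0=8  [base 3] 2·3 + 2  →[3↦4]→  2·4 + 2 = 10  −1 ⇒ G_1=9
G_1=9  [base 4] 2·4 + 1  →[4↦5]→  2·5 + 1 = 11  −1 ⇒ G_2=10
G_2=10  [base 5] 2·5  →[5↦6]→  2·6 = 12  −1 ⇒ G_3=11
G_3=11  [base 6] 6 + 5  →[6↦7]→  7 + 5 = 12  −1 ⇒ G_4=11
G_4=11  [base 7] 7 + 4  →[7↦8]→  8 + 4 = 12  −1 ⇒ G_5=11
G_5=11  [base 8] 8 + 3  →[8↦9]→  9 + 3 = 12  −1 ⇒ G_6=11
G_6=11  [base 9] 9 + 2  →[9↦10]→  10 + 2 = 12  −1 ⇒ G_7=11
G_7=11  [base 10] 10 + 1  →[10↦11]→  11 + 1 = 12  −1 ⇒ G_8=11

12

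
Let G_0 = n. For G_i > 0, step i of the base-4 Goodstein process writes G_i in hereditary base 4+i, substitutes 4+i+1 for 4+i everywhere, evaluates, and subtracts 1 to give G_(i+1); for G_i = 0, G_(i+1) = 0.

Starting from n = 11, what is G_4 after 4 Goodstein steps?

15

G_0 = 11. HB_4(11) = 2·4 + 3. Bump = 13. G_1 = 12.
G_1 = 12. HB_5(12) = 2·5 + 2. Bump = 14. G_2 = 13.
G_2 = 13. HB_6(13) = 2·6 + 1. Bump = 15. G_3 = 14.
G_3 = 14. HB_7(14) = 2·7. Bump = 16. G_4 = 15.
G_4 = 15. HB_8(15) = 8 + 7. Bump = 16. G_5 = 15.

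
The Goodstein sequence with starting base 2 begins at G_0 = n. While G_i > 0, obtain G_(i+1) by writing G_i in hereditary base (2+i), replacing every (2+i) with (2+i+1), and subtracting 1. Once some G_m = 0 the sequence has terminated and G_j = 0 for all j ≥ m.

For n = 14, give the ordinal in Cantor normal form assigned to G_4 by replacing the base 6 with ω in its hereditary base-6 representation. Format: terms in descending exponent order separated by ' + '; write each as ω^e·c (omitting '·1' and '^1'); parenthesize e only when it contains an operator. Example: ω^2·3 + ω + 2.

ω^(ω + 1) + ω^5·5 + ω^4·5 + ω^3·5 + ω^2·5 + ω·5 + 5

14 —HB2→ 2^(2 + 1) + 2^2 + 2 —bump→ 3^(3 + 1) + 3^3 + 3 = 111 —(−1)→ 110
110 —HB3→ 3^(3 + 1) + 3^3 + 2 —bump→ 4^(4 + 1) + 4^4 + 2 = 1282 —(−1)→ 1281
1281 —HB4→ 4^(4 + 1) + 4^4 + 1 —bump→ 5^(5 + 1) + 5^5 + 1 = 18751 —(−1)→ 18750
18750 —HB5→ 5^(5 + 1) + 5^5 —bump→ 6^(6 + 1) + 6^6 = 326592 —(−1)→ 326591
326591 —HB6→ 6^(6 + 1) + 5·6^5 + 5·6^4 + 5·6^3 + 5·6^2 + 5·6 + 5 —bump→ 7^(7 + 1) + 5·7^5 + 5·7^4 + 5·7^3 + 5·7^2 + 5·7 + 5 = 5862841 —(−1)→ 5862840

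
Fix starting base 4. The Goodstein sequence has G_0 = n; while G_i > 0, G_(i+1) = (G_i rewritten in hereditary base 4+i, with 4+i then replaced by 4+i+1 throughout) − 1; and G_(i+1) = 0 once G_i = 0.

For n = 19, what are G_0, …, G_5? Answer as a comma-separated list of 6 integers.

19 —HB4→ 4^2 + 3 —bump→ 5^2 + 3 = 28 —(−1)→ 27
27 —HB5→ 5^2 + 2 —bump→ 6^2 + 2 = 38 —(−1)→ 37
37 —HB6→ 6^2 + 1 —bump→ 7^2 + 1 = 50 —(−1)→ 49
49 —HB7→ 7^2 —bump→ 8^2 = 64 —(−1)→ 63
63 —HB8→ 7·8 + 7 —bump→ 7·9 + 7 = 70 —(−1)→ 69

19, 27, 37, 49, 63, 69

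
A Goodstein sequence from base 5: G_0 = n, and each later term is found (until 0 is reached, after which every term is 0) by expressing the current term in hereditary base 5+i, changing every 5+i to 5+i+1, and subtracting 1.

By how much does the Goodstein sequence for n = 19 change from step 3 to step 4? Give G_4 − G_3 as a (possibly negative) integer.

[0] 19 ≡ 3·5 + 4 (base 5). Lift 6: 22. −1: 21.
[1] 21 ≡ 3·6 + 3 (base 6). Lift 7: 24. −1: 23.
[2] 23 ≡ 3·7 + 2 (base 7). Lift 8: 26. −1: 25.
[3] 25 ≡ 3·8 + 1 (base 8). Lift 9: 28. −1: 27.

2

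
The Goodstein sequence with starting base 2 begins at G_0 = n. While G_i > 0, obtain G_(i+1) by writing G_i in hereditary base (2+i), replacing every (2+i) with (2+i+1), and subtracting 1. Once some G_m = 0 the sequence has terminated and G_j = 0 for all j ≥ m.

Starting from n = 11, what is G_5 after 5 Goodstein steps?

5764801

G_0 = 11. HB_2(11) = 2^(2 + 1) + 2 + 1. Bump = 85. G_1 = 84.
G_1 = 84. HB_3(84) = 3^(3 + 1) + 3. Bump = 1028. G_2 = 1027.
G_2 = 1027. HB_4(1027) = 4^(4 + 1) + 3. Bump = 15628. G_3 = 15627.
G_3 = 15627. HB_5(15627) = 5^(5 + 1) + 2. Bump = 279938. G_4 = 279937.
G_4 = 279937. HB_6(279937) = 6^(6 + 1) + 1. Bump = 5764802. G_5 = 5764801.
G_5 = 5764801. HB_7(5764801) = 7^(7 + 1). Bump = 134217728. G_6 = 134217727.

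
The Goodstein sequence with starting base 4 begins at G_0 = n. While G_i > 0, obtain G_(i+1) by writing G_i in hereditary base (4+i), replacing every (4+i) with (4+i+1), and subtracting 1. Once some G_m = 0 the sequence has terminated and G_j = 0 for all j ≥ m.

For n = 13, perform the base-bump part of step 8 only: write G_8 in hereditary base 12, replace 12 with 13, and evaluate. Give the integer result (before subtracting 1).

13 —HB4→ 3·4 + 1 —bump→ 3·5 + 1 = 16 —(−1)→ 15
15 —HB5→ 3·5 —bump→ 3·6 = 18 —(−1)→ 17
17 —HB6→ 2·6 + 5 —bump→ 2·7 + 5 = 19 —(−1)→ 18
18 —HB7→ 2·7 + 4 —bump→ 2·8 + 4 = 20 —(−1)→ 19
19 —HB8→ 2·8 + 3 —bump→ 2·9 + 3 = 21 —(−1)→ 20
20 —HB9→ 2·9 + 2 —bump→ 2·10 + 2 = 22 —(−1)→ 21
21 —HB10→ 2·10 + 1 —bump→ 2·11 + 1 = 23 —(−1)→ 22
22 —HB11→ 2·11 —bump→ 2·12 = 24 —(−1)→ 23

24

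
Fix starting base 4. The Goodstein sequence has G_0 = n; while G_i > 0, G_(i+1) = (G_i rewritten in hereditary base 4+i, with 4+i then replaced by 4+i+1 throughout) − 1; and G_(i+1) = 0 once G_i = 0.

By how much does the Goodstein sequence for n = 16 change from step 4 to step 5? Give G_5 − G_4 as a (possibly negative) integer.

3

(0) 16|_4 = 4^2 ↦ 5^2|_5 = 25 ⇒ 24
(1) 24|_5 = 4·5 + 4 ↦ 4·6 + 4|_6 = 28 ⇒ 27
(2) 27|_6 = 4·6 + 3 ↦ 4·7 + 3|_7 = 31 ⇒ 30
(3) 30|_7 = 4·7 + 2 ↦ 4·8 + 2|_8 = 34 ⇒ 33
(4) 33|_8 = 4·8 + 1 ↦ 4·9 + 1|_9 = 37 ⇒ 36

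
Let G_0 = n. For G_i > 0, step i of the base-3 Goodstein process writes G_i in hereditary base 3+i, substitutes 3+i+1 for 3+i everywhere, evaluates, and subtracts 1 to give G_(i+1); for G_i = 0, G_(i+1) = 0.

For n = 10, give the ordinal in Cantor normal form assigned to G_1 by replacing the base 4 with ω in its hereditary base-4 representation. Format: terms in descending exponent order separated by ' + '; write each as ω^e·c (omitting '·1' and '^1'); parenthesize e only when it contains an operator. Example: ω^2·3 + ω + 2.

ω^2

[0] 10 ≡ 3^2 + 1 (base 3). Lift 4: 17. −1: 16.
[1] 16 ≡ 4^2 (base 4). Lift 5: 25. −1: 24.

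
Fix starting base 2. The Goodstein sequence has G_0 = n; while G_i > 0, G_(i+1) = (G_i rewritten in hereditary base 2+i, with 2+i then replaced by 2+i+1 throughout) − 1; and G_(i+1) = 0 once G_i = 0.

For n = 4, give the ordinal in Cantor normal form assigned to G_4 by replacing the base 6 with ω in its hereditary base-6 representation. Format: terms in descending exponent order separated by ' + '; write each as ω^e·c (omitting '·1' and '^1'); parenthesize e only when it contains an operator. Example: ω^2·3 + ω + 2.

G_0 = 4. HB_2(4) = 2^2. Bump = 27. G_1 = 26.
G_1 = 26. HB_3(26) = 2·3^2 + 2·3 + 2. Bump = 42. G_2 = 41.
G_2 = 41. HB_4(41) = 2·4^2 + 2·4 + 1. Bump = 61. G_3 = 60.
G_3 = 60. HB_5(60) = 2·5^2 + 2·5. Bump = 84. G_4 = 83.
G_4 = 83. HB_6(83) = 2·6^2 + 6 + 5. Bump = 110. G_5 = 109.

ω^2·2 + ω + 5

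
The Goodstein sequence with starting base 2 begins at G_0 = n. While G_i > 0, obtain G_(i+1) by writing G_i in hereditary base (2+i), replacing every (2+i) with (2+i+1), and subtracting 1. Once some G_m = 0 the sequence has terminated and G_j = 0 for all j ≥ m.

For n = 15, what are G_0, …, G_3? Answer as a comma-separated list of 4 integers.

15, 111, 1283, 18752

[0] 15 ≡ 2^(2 + 1) + 2^2 + 2 + 1 (base 2). Lift 3: 112. −1: 111.
[1] 111 ≡ 3^(3 + 1) + 3^3 + 3 (base 3). Lift 4: 1284. −1: 1283.
[2] 1283 ≡ 4^(4 + 1) + 4^4 + 3 (base 4). Lift 5: 18753. −1: 18752.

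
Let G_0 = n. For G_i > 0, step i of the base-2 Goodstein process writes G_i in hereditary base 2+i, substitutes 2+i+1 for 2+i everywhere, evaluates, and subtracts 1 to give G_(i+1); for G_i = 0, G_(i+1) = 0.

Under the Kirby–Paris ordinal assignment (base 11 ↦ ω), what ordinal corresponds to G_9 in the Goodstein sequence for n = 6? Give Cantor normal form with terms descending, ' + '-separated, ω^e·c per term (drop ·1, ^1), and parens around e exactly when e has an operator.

G_0=6  [base 2] 2^2 + 2  →[2↦3]→  3^3 + 3 = 30  −1 ⇒ G_1=29
G_1=29  [base 3] 3^3 + 2  →[3↦4]→  4^4 + 2 = 258  −1 ⇒ G_2=257
G_2=257  [base 4] 4^4 + 1  →[4↦5]→  5^5 + 1 = 3126  −1 ⇒ G_3=3125
G_3=3125  [base 5] 5^5  →[5↦6]→  6^6 = 46656  −1 ⇒ G_4=46655
G_4=46655  [base 6] 5·6^5 + 5·6^4 + 5·6^3 + 5·6^2 + 5·6 + 5  →[6↦7]→  5·7^5 + 5·7^4 + 5·7^3 + 5·7^2 + 5·7 + 5 = 98040  −1 ⇒ G_5=98039
G_5=98039  [base 7] 5·7^5 + 5·7^4 + 5·7^3 + 5·7^2 + 5·7 + 4  →[7↦8]→  5·8^5 + 5·8^4 + 5·8^3 + 5·8^2 + 5·8 + 4 = 187244  −1 ⇒ G_6=187243
G_6=187243  [base 8] 5·8^5 + 5·8^4 + 5·8^3 + 5·8^2 + 5·8 + 3  →[8↦9]→  5·9^5 + 5·9^4 + 5·9^3 + 5·9^2 + 5·9 + 3 = 332148  −1 ⇒ G_7=332147
G_7=332147  [base 9] 5·9^5 + 5·9^4 + 5·9^3 + 5·9^2 + 5·9 + 2  →[9↦10]→  5·10^5 + 5·10^4 + 5·10^3 + 5·10^2 + 5·10 + 2 = 555552  −1 ⇒ G_8=555551
G_8=555551  [base 10] 5·10^5 + 5·10^4 + 5·10^3 + 5·10^2 + 5·10 + 1  →[10↦11]→  5·11^5 + 5·11^4 + 5·11^3 + 5·11^2 + 5·11 + 1 = 885776  −1 ⇒ G_9=885775

ω^5·5 + ω^4·5 + ω^3·5 + ω^2·5 + ω·5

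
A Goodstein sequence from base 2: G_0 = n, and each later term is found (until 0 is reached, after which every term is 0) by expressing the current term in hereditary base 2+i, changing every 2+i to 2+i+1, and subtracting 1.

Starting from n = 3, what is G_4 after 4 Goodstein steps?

1

i=0: 3 = 2 + 1 (b=2); 2→3: 3 + 1 = 4; 4−1 = 3
i=1: 3 = 3 (b=3); 3→4: 4 = 4; 4−1 = 3
i=2: 3 = 3 (b=4); 4→5: 3 = 3; 3−1 = 2
i=3: 2 = 2 (b=5); 5→6: 2 = 2; 2−1 = 1
i=4: 1 = 1 (b=6); 6→7: 1 = 1; 1−1 = 0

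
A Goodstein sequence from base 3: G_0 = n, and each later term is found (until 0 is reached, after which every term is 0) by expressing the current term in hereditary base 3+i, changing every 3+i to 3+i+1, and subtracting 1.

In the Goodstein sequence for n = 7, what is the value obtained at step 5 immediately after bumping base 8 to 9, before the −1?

base 3: 7 = 2·3 + 1; at 4: 2·4 + 1 = 9; next = 8
base 4: 8 = 2·4; at 5: 2·5 = 10; next = 9
base 5: 9 = 5 + 4; at 6: 6 + 4 = 10; next = 9
base 6: 9 = 6 + 3; at 7: 7 + 3 = 10; next = 9
base 7: 9 = 7 + 2; at 8: 8 + 2 = 10; next = 9
base 8: 9 = 8 + 1; at 9: 9 + 1 = 10; next = 9

10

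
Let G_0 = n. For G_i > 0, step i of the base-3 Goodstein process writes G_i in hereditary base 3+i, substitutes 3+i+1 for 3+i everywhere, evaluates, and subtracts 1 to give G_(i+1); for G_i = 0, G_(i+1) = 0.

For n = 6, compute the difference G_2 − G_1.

0

G_0=6  [base 3] 2·3  →[3↦4]→  2·4 = 8  −1 ⇒ G_1=7
G_1=7  [base 4] 4 + 3  →[4↦5]→  5 + 3 = 8  −1 ⇒ G_2=7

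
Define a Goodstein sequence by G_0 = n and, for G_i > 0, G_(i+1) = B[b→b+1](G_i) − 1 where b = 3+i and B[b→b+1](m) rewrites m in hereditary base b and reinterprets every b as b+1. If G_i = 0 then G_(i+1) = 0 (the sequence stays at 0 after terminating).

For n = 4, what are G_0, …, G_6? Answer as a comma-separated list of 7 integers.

4, 4, 4, 3, 2, 1, 0

i=0: 4 = 3 + 1 (b=3); 3→4: 4 + 1 = 5; 5−1 = 4
i=1: 4 = 4 (b=4); 4→5: 5 = 5; 5−1 = 4
i=2: 4 = 4 (b=5); 5→6: 4 = 4; 4−1 = 3
i=3: 3 = 3 (b=6); 6→7: 3 = 3; 3−1 = 2
i=4: 2 = 2 (b=7); 7→8: 2 = 2; 2−1 = 1
i=5: 1 = 1 (b=8); 8→9: 1 = 1; 1−1 = 0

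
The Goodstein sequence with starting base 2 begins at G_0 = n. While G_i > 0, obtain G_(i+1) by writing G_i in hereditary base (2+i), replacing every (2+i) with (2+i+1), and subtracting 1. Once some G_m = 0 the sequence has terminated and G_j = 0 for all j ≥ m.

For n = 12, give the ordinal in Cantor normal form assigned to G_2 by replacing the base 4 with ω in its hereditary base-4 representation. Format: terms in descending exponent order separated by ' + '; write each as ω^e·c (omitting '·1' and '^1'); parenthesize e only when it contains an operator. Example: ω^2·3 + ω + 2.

ω^(ω + 1) + ω^2·2 + ω·2 + 1

G_0 = 12. HB_2(12) = 2^(2 + 1) + 2^2. Bump = 108. G_1 = 107.
G_1 = 107. HB_3(107) = 3^(3 + 1) + 2·3^2 + 2·3 + 2. Bump = 1066. G_2 = 1065.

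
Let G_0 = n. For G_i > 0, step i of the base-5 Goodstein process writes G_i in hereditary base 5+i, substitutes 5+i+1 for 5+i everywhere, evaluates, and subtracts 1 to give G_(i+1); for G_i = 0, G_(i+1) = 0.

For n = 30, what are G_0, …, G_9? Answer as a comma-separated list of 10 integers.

G_0=30  [base 5] 5^2 + 5  →[5↦6]→  6^2 + 6 = 42  −1 ⇒ G_1=41
G_1=41  [base 6] 6^2 + 5  →[6↦7]→  7^2 + 5 = 54  −1 ⇒ G_2=53
G_2=53  [base 7] 7^2 + 4  →[7↦8]→  8^2 + 4 = 68  −1 ⇒ G_3=67
G_3=67  [base 8] 8^2 + 3  →[8↦9]→  9^2 + 3 = 84  −1 ⇒ G_4=83
G_4=83  [base 9] 9^2 + 2  →[9↦10]→  10^2 + 2 = 102  −1 ⇒ G_5=101
G_5=101  [base 10] 10^2 + 1  →[10↦11]→  11^2 + 1 = 122  −1 ⇒ G_6=121
G_6=121  [base 11] 11^2  →[11↦12]→  12^2 = 144  −1 ⇒ G_7=143
G_7=143  [base 12] 11·12 + 11  →[12↦13]→  11·13 + 11 = 154  −1 ⇒ G_8=153
G_8=153  [base 13] 11·13 + 10  →[13↦14]→  11·14 + 10 = 164  −1 ⇒ G_9=163

30, 41, 53, 67, 83, 101, 121, 143, 153, 163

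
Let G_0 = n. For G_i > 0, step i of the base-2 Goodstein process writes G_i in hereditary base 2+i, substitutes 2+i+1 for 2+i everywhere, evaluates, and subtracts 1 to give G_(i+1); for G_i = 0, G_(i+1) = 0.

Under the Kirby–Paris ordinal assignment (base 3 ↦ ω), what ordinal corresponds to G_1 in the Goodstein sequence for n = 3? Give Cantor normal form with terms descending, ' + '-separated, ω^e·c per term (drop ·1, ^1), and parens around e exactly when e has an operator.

G_0 = 3. HB_2(3) = 2 + 1. Bump = 4. G_1 = 3.
G_1 = 3. HB_3(3) = 3. Bump = 4. G_2 = 3.

ω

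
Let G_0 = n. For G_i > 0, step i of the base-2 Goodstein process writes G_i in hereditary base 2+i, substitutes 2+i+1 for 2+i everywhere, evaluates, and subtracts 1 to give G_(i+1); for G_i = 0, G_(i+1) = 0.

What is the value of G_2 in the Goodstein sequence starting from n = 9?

1023

[0] 9 ≡ 2^(2 + 1) + 1 (base 2). Lift 3: 82. −1: 81.
[1] 81 ≡ 3^(3 + 1) (base 3). Lift 4: 1024. −1: 1023.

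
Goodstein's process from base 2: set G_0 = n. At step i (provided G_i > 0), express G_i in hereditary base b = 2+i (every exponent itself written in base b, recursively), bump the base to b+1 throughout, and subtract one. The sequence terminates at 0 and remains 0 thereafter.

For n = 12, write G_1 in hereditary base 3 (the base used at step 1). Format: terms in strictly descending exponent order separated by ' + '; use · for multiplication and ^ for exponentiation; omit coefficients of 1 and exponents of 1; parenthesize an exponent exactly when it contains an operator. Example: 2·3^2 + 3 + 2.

3^(3 + 1) + 2·3^2 + 2·3 + 2

G_0=12  [base 2] 2^(2 + 1) + 2^2  →[2↦3]→  3^(3 + 1) + 3^3 = 108  −1 ⇒ G_1=107
G_1=107  [base 3] 3^(3 + 1) + 2·3^2 + 2·3 + 2  →[3↦4]→  4^(4 + 1) + 2·4^2 + 2·4 + 2 = 1066  −1 ⇒ G_2=1065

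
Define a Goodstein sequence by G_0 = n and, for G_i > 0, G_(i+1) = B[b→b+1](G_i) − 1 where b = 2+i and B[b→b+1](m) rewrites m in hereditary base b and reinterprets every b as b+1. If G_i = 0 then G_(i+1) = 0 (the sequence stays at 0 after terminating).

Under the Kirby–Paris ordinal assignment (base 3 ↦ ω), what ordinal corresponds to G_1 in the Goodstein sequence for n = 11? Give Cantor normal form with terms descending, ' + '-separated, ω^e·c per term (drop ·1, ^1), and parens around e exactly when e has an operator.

ω^(ω + 1) + ω

i=0: 11 = 2^(2 + 1) + 2 + 1 (b=2); 2→3: 3^(3 + 1) + 3 + 1 = 85; 85−1 = 84
i=1: 84 = 3^(3 + 1) + 3 (b=3); 3→4: 4^(4 + 1) + 4 = 1028; 1028−1 = 1027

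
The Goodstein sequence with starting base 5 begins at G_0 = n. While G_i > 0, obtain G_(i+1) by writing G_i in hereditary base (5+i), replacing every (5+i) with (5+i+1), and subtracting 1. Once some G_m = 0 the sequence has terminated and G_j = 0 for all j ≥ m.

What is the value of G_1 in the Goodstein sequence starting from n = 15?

(0) 15|_5 = 3·5 ↦ 3·6|_6 = 18 ⇒ 17
(1) 17|_6 = 2·6 + 5 ↦ 2·7 + 5|_7 = 19 ⇒ 18

17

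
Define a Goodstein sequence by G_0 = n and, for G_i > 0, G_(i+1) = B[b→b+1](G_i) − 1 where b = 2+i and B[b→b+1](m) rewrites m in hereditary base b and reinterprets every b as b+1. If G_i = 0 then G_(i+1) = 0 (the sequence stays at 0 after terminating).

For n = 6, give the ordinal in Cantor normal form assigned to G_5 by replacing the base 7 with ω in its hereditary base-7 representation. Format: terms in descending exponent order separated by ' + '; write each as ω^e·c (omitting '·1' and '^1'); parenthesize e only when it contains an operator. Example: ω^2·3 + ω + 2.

ω^5·5 + ω^4·5 + ω^3·5 + ω^2·5 + ω·5 + 4

G_0=6  [base 2] 2^2 + 2  →[2↦3]→  3^3 + 3 = 30  −1 ⇒ G_1=29
G_1=29  [base 3] 3^3 + 2  →[3↦4]→  4^4 + 2 = 258  −1 ⇒ G_2=257
G_2=257  [base 4] 4^4 + 1  →[4↦5]→  5^5 + 1 = 3126  −1 ⇒ G_3=3125
G_3=3125  [base 5] 5^5  →[5↦6]→  6^6 = 46656  −1 ⇒ G_4=46655
G_4=46655  [base 6] 5·6^5 + 5·6^4 + 5·6^3 + 5·6^2 + 5·6 + 5  →[6↦7]→  5·7^5 + 5·7^4 + 5·7^3 + 5·7^2 + 5·7 + 5 = 98040  −1 ⇒ G_5=98039
G_5=98039  [base 7] 5·7^5 + 5·7^4 + 5·7^3 + 5·7^2 + 5·7 + 4  →[7↦8]→  5·8^5 + 5·8^4 + 5·8^3 + 5·8^2 + 5·8 + 4 = 187244  −1 ⇒ G_6=187243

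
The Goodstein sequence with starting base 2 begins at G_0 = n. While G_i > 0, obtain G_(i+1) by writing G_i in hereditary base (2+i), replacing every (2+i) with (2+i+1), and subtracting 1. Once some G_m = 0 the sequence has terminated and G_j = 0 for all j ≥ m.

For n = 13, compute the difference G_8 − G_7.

13 —HB2→ 2^(2 + 1) + 2^2 + 1 —bump→ 3^(3 + 1) + 3^3 + 1 = 109 —(−1)→ 108
108 —HB3→ 3^(3 + 1) + 3^3 —bump→ 4^(4 + 1) + 4^4 = 1280 —(−1)→ 1279
1279 —HB4→ 4^(4 + 1) + 3·4^3 + 3·4^2 + 3·4 + 3 —bump→ 5^(5 + 1) + 3·5^3 + 3·5^2 + 3·5 + 3 = 16093 —(−1)→ 16092
16092 —HB5→ 5^(5 + 1) + 3·5^3 + 3·5^2 + 3·5 + 2 —bump→ 6^(6 + 1) + 3·6^3 + 3·6^2 + 3·6 + 2 = 280712 —(−1)→ 280711
280711 —HB6→ 6^(6 + 1) + 3·6^3 + 3·6^2 + 3·6 + 1 —bump→ 7^(7 + 1) + 3·7^3 + 3·7^2 + 3·7 + 1 = 5765999 —(−1)→ 5765998
5765998 —HB7→ 7^(7 + 1) + 3·7^3 + 3·7^2 + 3·7 —bump→ 8^(8 + 1) + 3·8^3 + 3·8^2 + 3·8 = 134219480 —(−1)→ 134219479
134219479 —HB8→ 8^(8 + 1) + 3·8^3 + 3·8^2 + 2·8 + 7 —bump→ 9^(9 + 1) + 3·9^3 + 3·9^2 + 2·9 + 7 = 3486786856 —(−1)→ 3486786855
3486786855 —HB9→ 9^(9 + 1) + 3·9^3 + 3·9^2 + 2·9 + 6 —bump→ 10^(10 + 1) + 3·10^3 + 3·10^2 + 2·10 + 6 = 100000003326 —(−1)→ 100000003325

96513216470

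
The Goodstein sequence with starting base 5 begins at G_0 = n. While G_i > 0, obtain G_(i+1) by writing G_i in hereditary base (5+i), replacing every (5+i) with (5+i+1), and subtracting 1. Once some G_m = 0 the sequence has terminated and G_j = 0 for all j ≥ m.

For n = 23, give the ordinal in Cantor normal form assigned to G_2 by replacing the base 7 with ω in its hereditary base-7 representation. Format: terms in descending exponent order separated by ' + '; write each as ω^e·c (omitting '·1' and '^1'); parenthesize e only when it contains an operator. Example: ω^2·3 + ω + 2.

ω·4 + 1

[0] 23 ≡ 4·5 + 3 (base 5). Lift 6: 27. −1: 26.
[1] 26 ≡ 4·6 + 2 (base 6). Lift 7: 30. −1: 29.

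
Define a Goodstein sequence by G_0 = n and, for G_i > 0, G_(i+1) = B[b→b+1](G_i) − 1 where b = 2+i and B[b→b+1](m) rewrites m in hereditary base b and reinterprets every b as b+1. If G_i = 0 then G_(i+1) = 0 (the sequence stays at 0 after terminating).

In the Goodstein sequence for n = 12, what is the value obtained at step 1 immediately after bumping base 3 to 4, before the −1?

1066

i=0: 12 = 2^(2 + 1) + 2^2 (b=2); 2→3: 3^(3 + 1) + 3^3 = 108; 108−1 = 107
i=1: 107 = 3^(3 + 1) + 2·3^2 + 2·3 + 2 (b=3); 3→4: 4^(4 + 1) + 2·4^2 + 2·4 + 2 = 1066; 1066−1 = 1065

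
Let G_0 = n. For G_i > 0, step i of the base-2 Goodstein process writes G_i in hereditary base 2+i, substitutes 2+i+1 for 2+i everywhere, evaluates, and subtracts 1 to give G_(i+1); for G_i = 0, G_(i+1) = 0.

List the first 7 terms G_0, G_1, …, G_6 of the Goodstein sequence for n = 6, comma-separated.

6, 29, 257, 3125, 46655, 98039, 187243

G_0=6  [base 2] 2^2 + 2  →[2↦3]→  3^3 + 3 = 30  −1 ⇒ G_1=29
G_1=29  [base 3] 3^3 + 2  →[3↦4]→  4^4 + 2 = 258  −1 ⇒ G_2=257
G_2=257  [base 4] 4^4 + 1  →[4↦5]→  5^5 + 1 = 3126  −1 ⇒ G_3=3125
G_3=3125  [base 5] 5^5  →[5↦6]→  6^6 = 46656  −1 ⇒ G_4=46655
G_4=46655  [base 6] 5·6^5 + 5·6^4 + 5·6^3 + 5·6^2 + 5·6 + 5  →[6↦7]→  5·7^5 + 5·7^4 + 5·7^3 + 5·7^2 + 5·7 + 5 = 98040  −1 ⇒ G_5=98039
G_5=98039  [base 7] 5·7^5 + 5·7^4 + 5·7^3 + 5·7^2 + 5·7 + 4  →[7↦8]→  5·8^5 + 5·8^4 + 5·8^3 + 5·8^2 + 5·8 + 4 = 187244  −1 ⇒ G_6=187243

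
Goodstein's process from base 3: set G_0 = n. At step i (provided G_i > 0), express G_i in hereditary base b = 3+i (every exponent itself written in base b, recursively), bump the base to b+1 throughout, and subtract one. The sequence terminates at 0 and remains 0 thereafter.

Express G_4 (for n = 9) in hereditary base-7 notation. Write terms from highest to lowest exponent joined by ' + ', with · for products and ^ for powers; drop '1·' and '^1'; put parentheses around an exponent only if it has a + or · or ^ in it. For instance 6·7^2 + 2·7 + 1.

3·7

i=0: 9 = 3^2 (b=3); 3→4: 4^2 = 16; 16−1 = 15
i=1: 15 = 3·4 + 3 (b=4); 4→5: 3·5 + 3 = 18; 18−1 = 17
i=2: 17 = 3·5 + 2 (b=5); 5→6: 3·6 + 2 = 20; 20−1 = 19
i=3: 19 = 3·6 + 1 (b=6); 6→7: 3·7 + 1 = 22; 22−1 = 21
i=4: 21 = 3·7 (b=7); 7→8: 3·8 = 24; 24−1 = 23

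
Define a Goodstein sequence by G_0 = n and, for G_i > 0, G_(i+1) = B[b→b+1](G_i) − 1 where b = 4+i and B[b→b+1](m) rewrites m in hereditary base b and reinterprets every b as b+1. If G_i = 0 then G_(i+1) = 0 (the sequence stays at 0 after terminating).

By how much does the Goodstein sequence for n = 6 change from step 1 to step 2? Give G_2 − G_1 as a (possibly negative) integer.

G_0 = 6. HB_4(6) = 4 + 2. Bump = 7. G_1 = 6.
G_1 = 6. HB_5(6) = 5 + 1. Bump = 7. G_2 = 6.

0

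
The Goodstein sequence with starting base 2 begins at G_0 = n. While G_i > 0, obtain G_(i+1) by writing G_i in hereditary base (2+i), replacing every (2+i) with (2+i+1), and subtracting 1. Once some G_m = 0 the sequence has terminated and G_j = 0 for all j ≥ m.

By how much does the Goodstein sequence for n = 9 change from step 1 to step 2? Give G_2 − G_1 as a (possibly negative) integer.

942

base 2: 9 = 2^(2 + 1) + 1; at 3: 3^(3 + 1) + 1 = 82; next = 81
base 3: 81 = 3^(3 + 1); at 4: 4^(4 + 1) = 1024; next = 1023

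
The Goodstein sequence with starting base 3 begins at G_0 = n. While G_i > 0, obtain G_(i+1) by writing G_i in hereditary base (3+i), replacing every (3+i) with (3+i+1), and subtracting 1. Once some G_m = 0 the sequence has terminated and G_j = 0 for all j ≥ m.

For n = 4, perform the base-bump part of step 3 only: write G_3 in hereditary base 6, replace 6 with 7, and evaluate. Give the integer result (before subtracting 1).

G_0=4  [base 3] 3 + 1  →[3↦4]→  4 + 1 = 5  −1 ⇒ G_1=4
G_1=4  [base 4] 4  →[4↦5]→  5 = 5  −1 ⇒ G_2=4
G_2=4  [base 5] 4  →[5↦6]→  4 = 4  −1 ⇒ G_3=3

3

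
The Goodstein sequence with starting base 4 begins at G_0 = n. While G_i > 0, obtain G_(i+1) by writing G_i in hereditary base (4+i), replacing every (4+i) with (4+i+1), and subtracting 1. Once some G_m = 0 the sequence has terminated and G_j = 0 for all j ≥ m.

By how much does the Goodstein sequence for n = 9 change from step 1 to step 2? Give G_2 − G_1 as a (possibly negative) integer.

G_0 = 9. HB_4(9) = 2·4 + 1. Bump = 11. G_1 = 10.
G_1 = 10. HB_5(10) = 2·5. Bump = 12. G_2 = 11.

1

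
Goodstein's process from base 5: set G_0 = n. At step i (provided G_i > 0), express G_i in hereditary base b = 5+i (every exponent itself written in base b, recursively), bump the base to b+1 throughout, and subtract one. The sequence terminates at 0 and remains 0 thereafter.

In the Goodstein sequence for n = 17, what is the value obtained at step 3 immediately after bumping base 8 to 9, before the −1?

[0] 17 ≡ 3·5 + 2 (base 5). Lift 6: 20. −1: 19.
[1] 19 ≡ 3·6 + 1 (base 6). Lift 7: 22. −1: 21.
[2] 21 ≡ 3·7 (base 7). Lift 8: 24. −1: 23.

25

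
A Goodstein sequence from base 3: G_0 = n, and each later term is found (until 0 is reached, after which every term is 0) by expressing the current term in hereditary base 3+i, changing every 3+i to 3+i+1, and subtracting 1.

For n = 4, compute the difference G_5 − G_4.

G_0 = 4. HB_3(4) = 3 + 1. Bump = 5. G_1 = 4.
G_1 = 4. HB_4(4) = 4. Bump = 5. G_2 = 4.
G_2 = 4. HB_5(4) = 4. Bump = 4. G_3 = 3.
G_3 = 3. HB_6(3) = 3. Bump = 3. G_4 = 2.
G_4 = 2. HB_7(2) = 2. Bump = 2. G_5 = 1.

-1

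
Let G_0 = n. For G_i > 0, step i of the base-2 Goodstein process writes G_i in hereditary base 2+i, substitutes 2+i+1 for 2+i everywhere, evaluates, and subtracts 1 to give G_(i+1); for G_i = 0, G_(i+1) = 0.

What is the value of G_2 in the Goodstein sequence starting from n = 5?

255

G_0 = 5. HB_2(5) = 2^2 + 1. Bump = 28. G_1 = 27.
G_1 = 27. HB_3(27) = 3^3. Bump = 256. G_2 = 255.
G_2 = 255. HB_4(255) = 3·4^3 + 3·4^2 + 3·4 + 3. Bump = 468. G_3 = 467.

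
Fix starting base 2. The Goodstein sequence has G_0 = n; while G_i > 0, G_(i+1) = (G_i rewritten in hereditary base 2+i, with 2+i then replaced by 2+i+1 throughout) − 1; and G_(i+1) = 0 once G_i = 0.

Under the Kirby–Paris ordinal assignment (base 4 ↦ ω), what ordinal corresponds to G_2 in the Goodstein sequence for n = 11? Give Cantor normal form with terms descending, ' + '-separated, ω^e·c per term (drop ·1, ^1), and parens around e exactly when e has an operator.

(0) 11|_2 = 2^(2 + 1) + 2 + 1 ↦ 3^(3 + 1) + 3 + 1|_3 = 85 ⇒ 84
(1) 84|_3 = 3^(3 + 1) + 3 ↦ 4^(4 + 1) + 4|_4 = 1028 ⇒ 1027
(2) 1027|_4 = 4^(4 + 1) + 3 ↦ 5^(5 + 1) + 3|_5 = 15628 ⇒ 15627

ω^(ω + 1) + 3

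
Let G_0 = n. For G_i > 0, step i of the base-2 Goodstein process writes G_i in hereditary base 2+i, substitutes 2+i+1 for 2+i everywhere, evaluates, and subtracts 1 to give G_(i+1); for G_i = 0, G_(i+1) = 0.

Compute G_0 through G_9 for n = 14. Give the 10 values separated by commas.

[0] 14 ≡ 2^(2 + 1) + 2^2 + 2 (base 2). Lift 3: 111. −1: 110.
[1] 110 ≡ 3^(3 + 1) + 3^3 + 2 (base 3). Lift 4: 1282. −1: 1281.
[2] 1281 ≡ 4^(4 + 1) + 4^4 + 1 (base 4). Lift 5: 18751. −1: 18750.
[3] 18750 ≡ 5^(5 + 1) + 5^5 (base 5). Lift 6: 326592. −1: 326591.
[4] 326591 ≡ 6^(6 + 1) + 5·6^5 + 5·6^4 + 5·6^3 + 5·6^2 + 5·6 + 5 (base 6). Lift 7: 5862841. −1: 5862840.
[5] 5862840 ≡ 7^(7 + 1) + 5·7^5 + 5·7^4 + 5·7^3 + 5·7^2 + 5·7 + 4 (base 7). Lift 8: 134404972. −1: 134404971.
[6] 134404971 ≡ 8^(8 + 1) + 5·8^5 + 5·8^4 + 5·8^3 + 5·8^2 + 5·8 + 3 (base 8). Lift 9: 3487116549. −1: 3487116548.
[7] 3487116548 ≡ 9^(9 + 1) + 5·9^5 + 5·9^4 + 5·9^3 + 5·9^2 + 5·9 + 2 (base 9). Lift 10: 100000555552. −1: 100000555551.
[8] 100000555551 ≡ 10^(10 + 1) + 5·10^5 + 5·10^4 + 5·10^3 + 5·10^2 + 5·10 + 1 (base 10). Lift 11: 3138429262497. −1: 3138429262496.

14, 110, 1281, 18750, 326591, 5862840, 134404971, 3487116548, 100000555551, 3138429262496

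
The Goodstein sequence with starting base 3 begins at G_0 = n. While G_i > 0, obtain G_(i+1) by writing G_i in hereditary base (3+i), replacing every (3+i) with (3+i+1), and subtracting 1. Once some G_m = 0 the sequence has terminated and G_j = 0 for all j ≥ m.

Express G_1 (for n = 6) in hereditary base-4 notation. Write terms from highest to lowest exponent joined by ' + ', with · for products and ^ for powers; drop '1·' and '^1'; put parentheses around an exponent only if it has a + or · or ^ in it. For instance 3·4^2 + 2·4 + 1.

4 + 3

step 0: 6 = 2·3; sub 4 for 3: 2·4; = 8; G_1 = 8−1 = 7
step 1: 7 = 4 + 3; sub 5 for 4: 5 + 3; = 8; G_2 = 8−1 = 7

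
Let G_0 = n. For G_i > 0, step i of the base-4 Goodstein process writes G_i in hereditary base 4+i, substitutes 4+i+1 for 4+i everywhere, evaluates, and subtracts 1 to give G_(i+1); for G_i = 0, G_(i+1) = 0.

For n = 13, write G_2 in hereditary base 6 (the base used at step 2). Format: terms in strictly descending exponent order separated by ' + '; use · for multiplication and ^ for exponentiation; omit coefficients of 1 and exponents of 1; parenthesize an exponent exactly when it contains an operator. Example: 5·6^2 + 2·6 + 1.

2·6 + 5

step 0: 13 = 3·4 + 1; sub 5 for 4: 3·5 + 1; = 16; G_1 = 16−1 = 15
step 1: 15 = 3·5; sub 6 for 5: 3·6; = 18; G_2 = 18−1 = 17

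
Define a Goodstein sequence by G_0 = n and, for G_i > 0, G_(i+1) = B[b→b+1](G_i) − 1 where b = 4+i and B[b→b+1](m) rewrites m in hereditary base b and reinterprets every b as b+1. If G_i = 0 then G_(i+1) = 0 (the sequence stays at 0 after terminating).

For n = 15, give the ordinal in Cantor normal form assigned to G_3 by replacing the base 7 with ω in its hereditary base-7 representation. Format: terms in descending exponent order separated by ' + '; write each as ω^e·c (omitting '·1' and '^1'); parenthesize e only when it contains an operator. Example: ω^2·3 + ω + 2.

ω·3

step 0: 15 = 3·4 + 3; sub 5 for 4: 3·5 + 3; = 18; G_1 = 18−1 = 17
step 1: 17 = 3·5 + 2; sub 6 for 5: 3·6 + 2; = 20; G_2 = 20−1 = 19
step 2: 19 = 3·6 + 1; sub 7 for 6: 3·7 + 1; = 22; G_3 = 22−1 = 21
step 3: 21 = 3·7; sub 8 for 7: 3·8; = 24; G_4 = 24−1 = 23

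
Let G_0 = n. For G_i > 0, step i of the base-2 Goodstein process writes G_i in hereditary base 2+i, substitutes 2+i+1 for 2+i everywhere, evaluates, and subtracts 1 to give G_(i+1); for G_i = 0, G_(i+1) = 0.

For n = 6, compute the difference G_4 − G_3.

G_0=6  [base 2] 2^2 + 2  →[2↦3]→  3^3 + 3 = 30  −1 ⇒ G_1=29
G_1=29  [base 3] 3^3 + 2  →[3↦4]→  4^4 + 2 = 258  −1 ⇒ G_2=257
G_2=257  [base 4] 4^4 + 1  →[4↦5]→  5^5 + 1 = 3126  −1 ⇒ G_3=3125
G_3=3125  [base 5] 5^5  →[5↦6]→  6^6 = 46656  −1 ⇒ G_4=46655

43530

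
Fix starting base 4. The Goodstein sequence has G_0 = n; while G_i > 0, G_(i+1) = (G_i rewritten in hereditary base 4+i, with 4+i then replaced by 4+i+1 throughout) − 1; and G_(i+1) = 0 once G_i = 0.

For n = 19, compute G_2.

G_0 = 19. HB_4(19) = 4^2 + 3. Bump = 28. G_1 = 27.
G_1 = 27. HB_5(27) = 5^2 + 2. Bump = 38. G_2 = 37.
G_2 = 37. HB_6(37) = 6^2 + 1. Bump = 50. G_3 = 49.

37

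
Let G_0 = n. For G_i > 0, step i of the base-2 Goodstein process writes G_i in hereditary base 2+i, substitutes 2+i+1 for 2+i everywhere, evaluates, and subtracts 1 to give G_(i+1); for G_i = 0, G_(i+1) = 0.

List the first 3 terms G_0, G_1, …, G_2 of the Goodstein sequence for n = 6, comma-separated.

6, 29, 257

6 —HB2→ 2^2 + 2 —bump→ 3^3 + 3 = 30 —(−1)→ 29
29 —HB3→ 3^3 + 2 —bump→ 4^4 + 2 = 258 —(−1)→ 257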